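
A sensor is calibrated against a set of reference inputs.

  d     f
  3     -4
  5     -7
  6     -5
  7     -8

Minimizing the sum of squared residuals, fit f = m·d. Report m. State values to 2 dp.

m = -1.12

MᵀM·[m]ᵀ = Mᵀf reads: 119·m = -133.
(Σd·d = 119, Σd·f = -133.)
m = (-133)/119 = -1.11765.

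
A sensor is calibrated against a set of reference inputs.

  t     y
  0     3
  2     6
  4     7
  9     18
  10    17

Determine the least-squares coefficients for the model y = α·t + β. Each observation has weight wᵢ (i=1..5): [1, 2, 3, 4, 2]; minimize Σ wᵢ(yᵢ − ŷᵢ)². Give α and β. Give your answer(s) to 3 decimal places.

Sums needed: Σwᵢ·t·t = 580, Σwᵢ·t = 72, Σwᵢ·1 = 12.
Right-hand side: Σwᵢ·t·y = 1096, Σwᵢ·y = 142.
Determinant 580·12 − 72² = 1776.
α = (1096·12 − 72·142)/1776 = 61/37; β = (580·142 − 72·1096)/1776 = 431/222.

α = 1.649, β = 1.941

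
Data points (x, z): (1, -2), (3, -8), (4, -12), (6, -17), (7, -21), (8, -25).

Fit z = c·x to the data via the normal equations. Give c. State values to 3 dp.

The normal equations are: 175·c = -523.
Hence c = -523 / 175 ≈ -2.98857.

c = -2.989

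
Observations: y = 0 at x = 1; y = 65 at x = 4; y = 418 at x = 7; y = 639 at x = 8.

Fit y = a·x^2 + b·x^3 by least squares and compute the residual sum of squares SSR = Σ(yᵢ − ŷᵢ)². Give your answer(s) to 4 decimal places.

Normal-equation sums: Σx^2·x^2 = 6754, Σx^2·x^3 = 50600, Σx^3·x^3 = 383890.
And Σx^2·y = 62418, Σx^3·y = 474702.
Δ = 6754·383890 − 50600² = 32433060.
a = (62418·383890 − 50600·474702)/32433060 = -971253/540551; b = (6754·474702 − 50600·62418)/32433060 = 362019/245705.
Residuals: 874056/2702755, -1482061/2702755, 1810888/2702755, -1029603/2702755; SSR = 2700902/2702755.

SSR = 0.9993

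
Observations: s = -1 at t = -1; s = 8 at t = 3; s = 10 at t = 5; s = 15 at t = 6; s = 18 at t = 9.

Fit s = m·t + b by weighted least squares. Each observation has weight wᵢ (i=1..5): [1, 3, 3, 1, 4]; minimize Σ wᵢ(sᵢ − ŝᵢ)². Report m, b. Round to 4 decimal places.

m = 1.8272, b = 1.7693

Forming AᵀWA = [[463, 65]; [65, 12]] and AᵀWs = [961, 140]ᵀ gives AᵀWA·[m, b]ᵀ = AᵀWs.
Eliminating b: 12·(row 1) − 65·(row 2) gives 1331·m = 12·961 − 65·140 = 2432, so m = 2432/1331.
Then b = (140 − 65·(2432/1331))/12 = 2355/1331.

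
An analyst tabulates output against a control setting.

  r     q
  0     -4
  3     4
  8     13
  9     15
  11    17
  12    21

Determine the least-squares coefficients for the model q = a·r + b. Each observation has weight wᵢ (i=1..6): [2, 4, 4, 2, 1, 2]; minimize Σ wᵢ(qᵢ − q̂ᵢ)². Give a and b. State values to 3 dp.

AᵀWA·[a, b]ᵀ = AᵀWq reads: 863·a + 97·b = 1425;  97·a + 15·b = 149.
(Σwᵢ·r·r = 863, Σwᵢ·r = 97, Σwᵢ·1 = 15, Σwᵢ·r·q = 1425, Σwᵢ·q = 149.)
Δ = 863·15 − 97² = 3536.
a = (1425·15 − 97·149)/3536 = 3461/1768; b = (863·149 − 97·1425)/3536 = -4819/1768.

a = 1.958, b = -2.726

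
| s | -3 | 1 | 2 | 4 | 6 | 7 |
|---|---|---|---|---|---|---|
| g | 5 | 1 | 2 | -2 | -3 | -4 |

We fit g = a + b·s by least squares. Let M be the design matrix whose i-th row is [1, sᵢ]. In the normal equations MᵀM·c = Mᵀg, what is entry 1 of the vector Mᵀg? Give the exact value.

Entry 1 ↔ basis 1, so (Mᵀg)_{1} = Σᵢ gᵢ = (1)·(5) + (1)·(1) + (1)·(2) + (1)·(-2) + (1)·(-3) + (1)·(-4) = -1.

-1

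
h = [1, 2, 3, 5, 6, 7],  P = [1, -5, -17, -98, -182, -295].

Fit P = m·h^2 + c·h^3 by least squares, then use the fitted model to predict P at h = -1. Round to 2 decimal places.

Compute the Gram sums: Σh^2·h^2 = 4420, Σh^2·h^3 = 27984, Σh^3·h^3 = 180724.
Moment sums: Σh^2·P = -23629, Σh^3·P = -153245.
Δ = 4420·180724 − 27984² = 15695824.
m = ((-23629)·180724 − 27984·(-153245))/15695824 = 4520171/3923956; c = (4420·(-153245) − 27984·(-23629))/15695824 = -4027241/3923956.
At h = -1: P̂ = (4520171/3923956)·(1) + (-4027241/3923956)·(-1) = 2136853/980989.

P̂ = 2.18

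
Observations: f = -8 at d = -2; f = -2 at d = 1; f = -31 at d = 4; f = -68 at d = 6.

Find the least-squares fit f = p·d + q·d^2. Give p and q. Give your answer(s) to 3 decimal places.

p = 0.017, q = -1.901

The normal system MᵀM·[p, q]ᵀ = Mᵀf is [[57, 273]; [273, 1569]]·[p, q]ᵀ = [-518, -2978]ᵀ.
Eliminating q: 1569·(row 1) − 273·(row 2) gives 14904·p = 1569·(-518) − 273·(-2978) = 252, so p = 7/414.
Then q = ((-2978) − 273·(7/414))/1569 = -787/414.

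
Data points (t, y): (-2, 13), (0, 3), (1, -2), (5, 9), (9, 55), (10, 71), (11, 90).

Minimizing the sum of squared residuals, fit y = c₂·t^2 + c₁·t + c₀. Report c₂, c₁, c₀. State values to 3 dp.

AᵀA·[c₂, c₁, c₀]ᵀ = Aᵀy reads: 31844·c₂ + 3178·c₁ + 332·c₀ = 22720;  3178·c₂ + 332·c₁ + 34·c₀ = 2212;  332·c₂ + 34·c₁ + 7·c₀ = 239.
Row-reducing yields c₂ = 63527/58863, c₁ = -225184/58863, c₀ = 30169/19621.

c₂ = 1.079, c₁ = -3.826, c₀ = 1.538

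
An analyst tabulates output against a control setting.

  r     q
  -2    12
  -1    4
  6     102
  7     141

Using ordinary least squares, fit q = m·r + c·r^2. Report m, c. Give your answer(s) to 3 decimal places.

Compute the Gram sums: Σr·r = 90, Σr·r^2 = 550, Σr^2·r^2 = 3714.
For Aᵀq: Σr·q = 1571, Σr^2·q = 10633.
AᵀA·[m, c]ᵀ = Aᵀq becomes [[90, 550]; [550, 3714]]·[m, c]ᵀ = [1571, 10633]ᵀ.
Δ = 90·3714 − 550² = 31760.
m = (1571·3714 − 550·10633)/31760 = -841/1985; c = (90·10633 − 550·1571)/31760 = 2323/794.

m = -0.424, c = 2.926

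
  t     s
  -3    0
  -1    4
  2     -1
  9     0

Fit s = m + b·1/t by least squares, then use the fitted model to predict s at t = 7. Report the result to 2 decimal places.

Forming XᵀX = [[4, -13/18]; [-13/18, 445/324]] and Xᵀs = [3, -9/2]ᵀ gives XᵀX·[m, b]ᵀ = Xᵀs.
Δ = 4·(445/324) − (-13/18)² = 179/36.
m = (3·(445/324) − (-13/18)·(-9/2))/(179/36) = 94/537; b = (4·(-9/2) − (-13/18)·3)/(179/36) = -570/179.
At t = 7: ŝ = (94/537)·(1) + (-570/179)·(1/7) = -1052/3759.

ŝ = -0.28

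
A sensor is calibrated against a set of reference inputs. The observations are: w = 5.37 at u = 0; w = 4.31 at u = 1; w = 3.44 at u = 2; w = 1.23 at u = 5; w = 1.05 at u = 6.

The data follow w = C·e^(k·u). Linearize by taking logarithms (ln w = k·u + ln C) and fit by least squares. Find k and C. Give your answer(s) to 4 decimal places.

Taking logs, ln w = k·u + ln C, so regress ln w on u.
XᵀX = [[66.0000, 14.0000]; [14.0000, 5]], rhs = [5.2597, 4.6330]ᵀ  (here Σu = 14.0000, Σ(u)² = 66.0000, Σln w = 4.6330, Σu·ln w = 5.2597).
Solving (det = 134.0000): k = -0.28779, ln C = 1.73243, so C = exp(1.73243) = 5.65435.

k = -0.2878, C = 5.6544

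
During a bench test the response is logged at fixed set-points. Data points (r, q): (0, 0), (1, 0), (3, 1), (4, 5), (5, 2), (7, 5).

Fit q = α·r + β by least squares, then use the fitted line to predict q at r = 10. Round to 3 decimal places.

q̂ = 7.100

Setting ∂/∂α … = 0 gives: 100·α + 20·β = 68;  20·α + 6·β = 13.
Determinant 100·6 − 20² = 200.
α = (68·6 − 20·13)/200 = 37/50; β = (100·13 − 20·68)/200 = -3/10.
At r = 10: q̂ = (37/50)·(10) + (-3/10)·(1) = 71/10.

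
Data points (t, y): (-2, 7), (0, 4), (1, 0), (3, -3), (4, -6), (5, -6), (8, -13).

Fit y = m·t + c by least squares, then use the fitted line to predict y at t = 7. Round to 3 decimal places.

Normal-equation sums: Σt·t = 119, Σt = 19, Σ1 = 7.
And Σt·y = -181, Σy = -17.
MᵀM·[m, c]ᵀ = Mᵀy becomes [[119, 19]; [19, 7]]·[m, c]ᵀ = [-181, -17]ᵀ.
Δ = 119·7 − 19² = 472.
m = ((-181)·7 − 19·(-17))/472 = -2; c = (119·(-17) − 19·(-181))/472 = 3.
At t = 7: ŷ = (-2)·(7) + (3)·(1) = -11.

ŷ = -11.000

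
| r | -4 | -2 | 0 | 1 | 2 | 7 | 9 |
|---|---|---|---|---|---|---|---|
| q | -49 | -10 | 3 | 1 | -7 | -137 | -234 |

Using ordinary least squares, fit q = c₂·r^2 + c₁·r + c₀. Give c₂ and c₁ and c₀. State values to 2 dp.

Compute the Gram sums: Σr^2·r^2 = 9251, Σr^2·r = 1009, Σr^2 = 155, Σr·r = 155, Σr = 13, Σ1 = 7.
For Mᵀq: Σr^2·q = -26518, Σr·q = -2862, Σq = -433.
Row-reducing yields c₂ = -1279987/422436, c₁ = 410681/422436, c₀ = 120766/35203.

c₂ = -3.03, c₁ = 0.97, c₀ = 3.43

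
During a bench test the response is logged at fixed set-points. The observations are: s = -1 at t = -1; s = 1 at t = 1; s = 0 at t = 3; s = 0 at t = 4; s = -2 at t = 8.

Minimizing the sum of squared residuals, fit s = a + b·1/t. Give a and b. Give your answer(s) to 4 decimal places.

a = -0.5379, b = 0.9734

Forming AᵀA = [[5, 17/24]; [17/24, 1261/576]] and Aᵀs = [-2, 7/4]ᵀ gives AᵀA·[a, b]ᵀ = Aᵀs.
Δ = 5·(1261/576) − (17/24)² = 94/9.
a = ((-2)·(1261/576) − (17/24)·(7/4))/(94/9) = -809/1504; b = (5·(7/4) − (17/24)·(-2))/(94/9) = 183/188.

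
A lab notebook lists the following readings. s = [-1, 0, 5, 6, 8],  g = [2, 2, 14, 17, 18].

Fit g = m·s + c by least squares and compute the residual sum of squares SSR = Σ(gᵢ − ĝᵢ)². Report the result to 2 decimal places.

SSR = 7.19

Entries of XᵀX: Σs·s = 126, Σs = 18, Σ1 = 5.
Moment sums: Σs·g = 314, Σg = 53.
XᵀX·[m, c]ᵀ = Xᵀg becomes [[126, 18]; [18, 5]]·[m, c]ᵀ = [314, 53]ᵀ.
Δ = 126·5 − 18² = 306.
m = (314·5 − 18·53)/306 = 308/153; c = (126·53 − 18·314)/306 = 57/17.
Residuals: 101/153, -23/17, 89/153, 80/51, -223/153; SSR = 1100/153.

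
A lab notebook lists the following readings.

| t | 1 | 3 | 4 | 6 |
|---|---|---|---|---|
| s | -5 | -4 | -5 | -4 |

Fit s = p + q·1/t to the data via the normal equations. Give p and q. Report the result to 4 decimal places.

p = -4.1235, q = -0.8606

Forming MᵀM = [[4, 7/4]; [7/4, 173/144]] and Mᵀs = [-18, -33/4]ᵀ gives MᵀM·[p, q]ᵀ = Mᵀs.
Eliminating q: (173/144)·(row 1) − (7/4)·(row 2) gives (251/144)·p = (173/144)·(-18) − (7/4)·(-33/4) = -115/16, so p = -1035/251.
Then q = ((-33/4) − (7/4)·(-1035/251))/(173/144) = -216/251.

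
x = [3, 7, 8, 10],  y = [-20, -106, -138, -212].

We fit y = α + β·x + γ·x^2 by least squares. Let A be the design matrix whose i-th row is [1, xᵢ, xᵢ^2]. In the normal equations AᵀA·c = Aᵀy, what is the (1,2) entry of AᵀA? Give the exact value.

28

Row 1 ↔ basis 1, column 2 ↔ basis x, so (AᵀA)_{1,2} = Σᵢ x = (1)·(3) + (1)·(7) + (1)·(8) + (1)·(10) = 28.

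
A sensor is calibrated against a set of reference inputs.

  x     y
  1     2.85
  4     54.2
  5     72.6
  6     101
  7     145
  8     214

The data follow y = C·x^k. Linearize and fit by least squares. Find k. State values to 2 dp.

k = 2.03

Taking logs, ln y = k·ln x + ln C, so regress ln y on ln x.
AᵀA = [[15.8331, 8.8128]; [8.8128, 6]], rhs = [41.5431, 24.2828]ᵀ  (here Σln x = 8.8128, Σ(ln x)² = 15.8331, Σln y = 24.2828, Σln x·ln y = 41.5431).
Δ = 15.8331·6 − (8.8128)² = 17.3327; k = (41.5431·6 − 8.8128·24.2828)/17.3327 = 2.03420, ln C = (15.8331·24.2828 − 8.8128·41.5431)/17.3327 = 1.05928.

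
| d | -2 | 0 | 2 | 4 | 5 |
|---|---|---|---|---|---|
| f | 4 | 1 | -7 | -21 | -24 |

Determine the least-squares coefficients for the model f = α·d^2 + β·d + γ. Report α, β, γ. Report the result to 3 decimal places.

α = -0.430, β = -2.991, γ = 0.193

Normal-equation sums: Σd^2·d^2 = 913, Σd^2·d = 189, Σd^2 = 49, Σd·d = 49, Σd = 9, Σ1 = 5.
And Σd^2·f = -948, Σd·f = -226, Σf = -47.
AᵀA·[α, β, γ]ᵀ = Aᵀf becomes [[913, 189, 49]; [189, 49, 9]; [49, 9, 5]]·[α, β, γ]ᵀ = [-948, -226, -47]ᵀ.
Inverting the 3×3 Gram matrix, [α, β, γ]ᵀ = [-2167/5044, -15085/5044, 244/1261]ᵀ.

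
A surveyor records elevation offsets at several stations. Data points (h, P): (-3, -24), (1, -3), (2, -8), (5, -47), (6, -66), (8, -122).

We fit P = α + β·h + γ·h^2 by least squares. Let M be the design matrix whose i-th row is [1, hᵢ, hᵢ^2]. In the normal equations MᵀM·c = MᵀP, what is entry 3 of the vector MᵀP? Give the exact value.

Entry 3 ↔ basis h^2, so (MᵀP)_{3} = Σᵢ (h^2)·Pᵢ = (9)·(-24) + (1)·(-3) + (4)·(-8) + (25)·(-47) + (36)·(-66) + (64)·(-122) = -11610.

-11610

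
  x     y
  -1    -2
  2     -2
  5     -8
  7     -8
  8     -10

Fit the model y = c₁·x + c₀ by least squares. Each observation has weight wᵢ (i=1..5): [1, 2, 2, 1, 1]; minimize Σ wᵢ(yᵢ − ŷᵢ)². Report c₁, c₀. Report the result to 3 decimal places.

Forming MᵀWM = [[172, 28]; [28, 7]] and MᵀWy = [-222, -40]ᵀ gives MᵀWM·[c₁, c₀]ᵀ = MᵀWy.
Δ = 172·7 − 28² = 420.
c₁ = ((-222)·7 − 28·(-40))/420 = -31/30; c₀ = (172·(-40) − 28·(-222))/420 = -166/105.

c₁ = -1.033, c₀ = -1.581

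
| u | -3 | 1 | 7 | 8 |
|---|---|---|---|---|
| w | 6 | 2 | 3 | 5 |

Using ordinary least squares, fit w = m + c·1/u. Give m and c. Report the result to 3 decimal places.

Sums needed: Σ1 = 4, Σ1/u = 157/168, Σ1/u·1/u = 32377/28224.
And Σw = 16, Σ1/u·w = 59/56.
Eliminating c: (32377/28224)·(row 1) − (157/168)·(row 2) gives (11651/3136)·m = (32377/28224)·16 − (157/168)·(59/56) = 490243/28224, so m = 490243/104859.
Then c = ((59/56) − (157/168)·(490243/104859))/(32377/28224) = -101024/34953.

m = 4.675, c = -2.890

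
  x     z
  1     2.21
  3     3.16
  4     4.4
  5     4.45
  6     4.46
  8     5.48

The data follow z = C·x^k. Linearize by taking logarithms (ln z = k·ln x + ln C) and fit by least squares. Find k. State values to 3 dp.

k = 0.435

Let Y = ln z. Fitting Y = k·ln x + ln C by least squares:
Σln x = 7.9655, Σ(ln x)² = 13.2535, Σln z = 8.1143, Σln x·ln z = 11.9370.
Equations: 13.2535·k + 7.9655·ln C = 11.9370;  7.9655·k + 6·ln C = 8.1143.
Solving (det = 16.0713): k = 0.43475, ln C = 0.77522.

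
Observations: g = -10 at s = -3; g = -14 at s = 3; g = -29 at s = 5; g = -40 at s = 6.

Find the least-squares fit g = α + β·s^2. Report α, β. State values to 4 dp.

Setting ∂/∂α … = 0 gives: 4·α + 79·β = -93;  79·α + 2083·β = -2381.
(Σ1 = 4, Σs^2 = 79, Σs^2·s^2 = 2083, Σg = -93, Σs^2·g = -2381.)
Δ = 4·2083 − 79² = 2091.
α = ((-93)·2083 − 79·(-2381))/2091 = -5620/2091; β = (4·(-2381) − 79·(-93))/2091 = -2177/2091.

α = -2.6877, β = -1.0411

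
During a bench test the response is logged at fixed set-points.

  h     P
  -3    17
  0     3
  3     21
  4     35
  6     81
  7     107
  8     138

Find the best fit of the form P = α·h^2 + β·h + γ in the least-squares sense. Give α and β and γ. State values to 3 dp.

From the data, Σh^2·h^2 = 8211, Σh^2·h = 1135, Σh^2 = 183, Σh·h = 183, Σh = 25, Σ1 = 7.
For MᵀP: Σh^2·P = 17893, Σh·P = 2491, ΣP = 402.
So MᵀM·[α, β, γ]ᵀ = MᵀP: [[8211, 1135, 183]; [1135, 183, 25]; [183, 25, 7]]·[α, β, γ]ᵀ = [17893, 2491, 402]ᵀ.
Inverting the 3×3 Gram matrix, [α, β, γ]ᵀ = [643655/312802, 215779/312802, 183076/156401]ᵀ.

α = 2.058, β = 0.690, γ = 1.171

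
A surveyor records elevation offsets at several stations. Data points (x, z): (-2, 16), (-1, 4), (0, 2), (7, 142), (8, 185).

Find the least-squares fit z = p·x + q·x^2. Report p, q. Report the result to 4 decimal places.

p = -1.5019, q = 3.0913

From the data, Σx·x = 118, Σx·x^2 = 846, Σx^2·x^2 = 6514.
And Σx·z = 2438, Σx^2·z = 18866.
Eliminating q: 6514·(row 1) − 846·(row 2) gives 52936·p = 6514·2438 − 846·18866 = -79504, so p = -9938/6617.
Then q = (18866 − 846·(-9938/6617))/6514 = 20455/6617.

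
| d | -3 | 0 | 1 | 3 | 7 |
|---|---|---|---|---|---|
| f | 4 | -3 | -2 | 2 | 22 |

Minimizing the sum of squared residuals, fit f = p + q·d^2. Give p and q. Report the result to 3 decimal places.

Compute the Gram sums: Σ1 = 5, Σd^2 = 68, Σd^2·d^2 = 2564.
Moment sums: Σf = 23, Σd^2·f = 1130.
So XᵀX·[p, q]ᵀ = Xᵀf: [[5, 68]; [68, 2564]]·[p, q]ᵀ = [23, 1130]ᵀ.
Eliminating q: 2564·(row 1) − 68·(row 2) gives 8196·p = 2564·23 − 68·1130 = -17868, so p = -1489/683.
Then q = (1130 − 68·(-1489/683))/2564 = 681/1366.

p = -2.180, q = 0.499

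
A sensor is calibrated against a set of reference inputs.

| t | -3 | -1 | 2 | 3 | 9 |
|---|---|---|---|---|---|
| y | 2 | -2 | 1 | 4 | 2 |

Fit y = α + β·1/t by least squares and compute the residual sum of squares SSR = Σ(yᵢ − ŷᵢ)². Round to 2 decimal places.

Compute the Gram sums: Σ1 = 5, Σ1/t = -7/18, Σ1/t·1/t = 481/324.
And Σy = 7, Σ1/t·y = 61/18.
Eliminating β: (481/324)·(row 1) − (-7/18)·(row 2) gives (589/81)·α = (481/324)·7 − (-7/18)·(61/18) = 1897/162, so α = 1897/1178.
Then β = ((61/18) − (-7/18)·(1897/1178))/(481/324) = 1593/589.
Residuals: 1521/1178, -1067/1178, -1156/589, 1753/1178, 105/1178; SSR = 5043/589.

SSR = 8.56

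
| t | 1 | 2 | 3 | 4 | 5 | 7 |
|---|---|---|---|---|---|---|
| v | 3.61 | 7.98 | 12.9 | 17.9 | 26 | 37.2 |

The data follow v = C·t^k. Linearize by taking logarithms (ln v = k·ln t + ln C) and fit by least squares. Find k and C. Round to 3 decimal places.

Let Y = ln v. Fitting Y = k·ln t + ln C by least squares:
Σln t = 6.7334, Σ(ln t)² = 9.9861, Σln v = 15.6771, Σln t·ln v = 20.5289.
Normal system: [[9.9861, 6.7334]; [6.7334, 6]]·[k, ln C]ᵀ = [20.5289, 15.6771]ᵀ.
Solving (det = 14.5777): k = 1.20825, ln C = 1.25691, so C = exp(1.25691) = 3.51455.

k = 1.208, C = 3.515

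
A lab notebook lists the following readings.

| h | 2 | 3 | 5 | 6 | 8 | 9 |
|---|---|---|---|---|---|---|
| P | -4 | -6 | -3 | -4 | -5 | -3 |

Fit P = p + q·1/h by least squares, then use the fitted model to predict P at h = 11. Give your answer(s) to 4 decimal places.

From the data, Σ1 = 6, Σ1/h = 517/360, Σ1/h·1/h = 59209/129600.
Right-hand side: ΣP = -25, Σ1/h·P = -249/40.
Normal equations: [[6, 517/360]; [517/360, 59209/129600]]·[p, q]ᵀ = [-25, -249/40]ᵀ.
det = 6·(59209/129600) − (517/360)² = 17593/25920.
p = ((-25)·(59209/129600) − (517/360)·(-249/40))/(17593/25920) = -321628/87965; q = (6·(-249/40) − (517/360)·(-25))/(17593/25920) = -37512/17593.
At h = 11: P̂ = (-321628/87965)·(1) + (-37512/17593)·(1/11) = -3725468/967615.

P̂ = -3.8502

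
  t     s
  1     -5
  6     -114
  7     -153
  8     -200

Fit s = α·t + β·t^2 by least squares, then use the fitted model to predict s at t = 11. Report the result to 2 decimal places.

The normal equations are: 150·α + 1072·β = -3360;  1072·α + 7794·β = -24406.
Δ = 150·7794 − 1072² = 19916.
α = ((-3360)·7794 − 1072·(-24406))/19916 = -6152/4979; β = (150·(-24406) − 1072·(-3360))/19916 = -14745/4979.
At t = 11: ŝ = (-6152/4979)·(11) + (-14745/4979)·(121) = -1851817/4979.

ŝ = -371.93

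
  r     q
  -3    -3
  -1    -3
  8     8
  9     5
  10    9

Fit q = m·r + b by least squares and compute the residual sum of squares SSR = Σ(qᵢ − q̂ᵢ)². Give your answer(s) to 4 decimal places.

Sums needed: Σr·r = 255, Σr = 23, Σ1 = 5.
Moment sums: Σr·q = 211, Σq = 16.
det = 255·5 − 23² = 746.
m = (211·5 − 23·16)/746 = 687/746; b = (255·16 − 23·211)/746 = -773/746.
Residuals: 298/373, -389/373, 1245/746, -840/373, 617/746; SSR = 7659/746.

SSR = 10.2668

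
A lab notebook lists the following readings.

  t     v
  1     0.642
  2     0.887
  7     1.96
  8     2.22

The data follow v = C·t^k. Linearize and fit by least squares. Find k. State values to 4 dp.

Taking logs, ln v = k·ln t + ln C, so regress ln v on ln t.
Σln t = 4.7185, Σ(ln t)² = 8.5911, Σln v = 0.9074, Σln t·ln v = 2.8847.
Equations: 8.5911·k + 4.7185·ln C = 2.8847;  4.7185·k + 4·ln C = 0.9074.
Slope k = (n·Σln t·ln v − Σln t·Σln v)/(n·Σ(ln t)² − (Σln t)²) = (4·2.8847 − 4.7185·0.9074)/12.1002 = 0.59979; ln C = (Σln v − k·Σln t)/n = -0.48068.

k = 0.5998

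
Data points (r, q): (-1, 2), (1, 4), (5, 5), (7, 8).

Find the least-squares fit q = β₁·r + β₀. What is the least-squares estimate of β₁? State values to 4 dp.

From the data, Σr·r = 76, Σr = 12, Σ1 = 4.
Right-hand side: Σr·q = 83, Σq = 19.
Determinant 76·4 − 12² = 160.
β₁ = (83·4 − 12·19)/160 = 13/20; β₀ = (76·19 − 12·83)/160 = 14/5.

β₁ = 0.6500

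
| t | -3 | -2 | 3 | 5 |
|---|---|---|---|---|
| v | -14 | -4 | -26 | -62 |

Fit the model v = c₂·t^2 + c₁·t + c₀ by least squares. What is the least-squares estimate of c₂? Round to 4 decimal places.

Compute the Gram sums: Σt^2·t^2 = 803, Σt^2·t = 117, Σt^2 = 47, Σt·t = 47, Σt = 3, Σ1 = 4.
For Xᵀv: Σt^2·v = -1926, Σt·v = -338, Σv = -106.
So XᵀX·[c₂, c₁, c₀]ᵀ = Xᵀv: [[803, 117, 47]; [117, 47, 3]; [47, 3, 4]]·[c₂, c₁, c₀]ᵀ = [-1926, -338, -106]ᵀ.
Solving the 3×3 system (Gaussian elimination) gives c₂ = -4660/2269, c₁ = -4594/2269, c₀ = -1928/2269.

c₂ = -2.0538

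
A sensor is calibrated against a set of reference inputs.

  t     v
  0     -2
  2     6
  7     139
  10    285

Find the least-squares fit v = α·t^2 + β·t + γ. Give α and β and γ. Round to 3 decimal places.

The normal equations are: 12417·α + 1351·β + 153·γ = 35335;  1351·α + 153·β + 19·γ = 3835;  153·α + 19·β + 4·γ = 428.
Row-reducing yields α = 26037/8900, β = -3439/8900, γ = -1364/445.

α = 2.926, β = -0.386, γ = -3.065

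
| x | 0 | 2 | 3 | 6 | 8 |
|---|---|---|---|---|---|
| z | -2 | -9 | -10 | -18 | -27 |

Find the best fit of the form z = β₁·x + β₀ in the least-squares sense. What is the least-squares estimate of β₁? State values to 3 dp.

AᵀA·[β₁, β₀]ᵀ = Aᵀz reads: 113·β₁ + 19·β₀ = -372;  19·β₁ + 5·β₀ = -66.
Determinant 113·5 − 19² = 204.
β₁ = ((-372)·5 − 19·(-66))/204 = -101/34; β₀ = (113·(-66) − 19·(-372))/204 = -65/34.

β₁ = -2.971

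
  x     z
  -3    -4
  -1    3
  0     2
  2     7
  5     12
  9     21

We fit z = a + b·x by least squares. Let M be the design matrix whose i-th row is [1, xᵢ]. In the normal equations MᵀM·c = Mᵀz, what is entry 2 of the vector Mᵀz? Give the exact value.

272

Entry 2 ↔ basis x, so (Mᵀz)_{2} = Σᵢ (x)·zᵢ = (-3)·(-4) + (-1)·(3) + (0)·(2) + (2)·(7) + (5)·(12) + (9)·(21) = 272.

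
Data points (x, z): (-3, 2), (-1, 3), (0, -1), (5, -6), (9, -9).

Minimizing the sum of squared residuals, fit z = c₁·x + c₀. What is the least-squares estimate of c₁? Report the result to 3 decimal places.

c₁ = -1.021

Sums needed: Σx·x = 116, Σx = 10, Σ1 = 5.
Right-hand side: Σx·z = -120, Σz = -11.
So MᵀM·[c₁, c₀]ᵀ = Mᵀz: [[116, 10]; [10, 5]]·[c₁, c₀]ᵀ = [-120, -11]ᵀ.
Δ = 116·5 − 10² = 480.
c₁ = ((-120)·5 − 10·(-11))/480 = -49/48; c₀ = (116·(-11) − 10·(-120))/480 = -19/120.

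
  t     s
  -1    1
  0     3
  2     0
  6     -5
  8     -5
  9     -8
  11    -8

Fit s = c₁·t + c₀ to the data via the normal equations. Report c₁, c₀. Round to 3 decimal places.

c₁ = -0.917, c₀ = 1.440

The normal equations are: 307·c₁ + 35·c₀ = -231;  35·c₁ + 7·c₀ = -22.
det = 307·7 − 35² = 924.
c₁ = ((-231)·7 − 35·(-22))/924 = -11/12; c₀ = (307·(-22) − 35·(-231))/924 = 121/84.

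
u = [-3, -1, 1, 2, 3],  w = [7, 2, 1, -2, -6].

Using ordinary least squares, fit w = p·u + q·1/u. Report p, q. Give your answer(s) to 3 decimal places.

Sums needed: Σu·u = 24, Σu·1/u = 5, Σ1/u·1/u = 89/36.
Moment sums: Σu·w = -44, Σ1/u·w = -19/3.
Normal equations: [[24, 5]; [5, 89/36]]·[p, q]ᵀ = [-44, -19/3]ᵀ.
Δ = 24·(89/36) − 5² = 103/3.
p = ((-44)·(89/36) − 5·(-19/3))/(103/3) = -694/309; q = (24·(-19/3) − 5·(-44))/(103/3) = 204/103.

p = -2.246, q = 1.981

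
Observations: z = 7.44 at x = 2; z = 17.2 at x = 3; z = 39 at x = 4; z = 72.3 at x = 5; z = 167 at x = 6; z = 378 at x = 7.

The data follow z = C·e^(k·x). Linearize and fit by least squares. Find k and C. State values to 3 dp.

With ln zᵢ as the transformed response and xᵢ as the regressor:
AᵀA = [[139.0000, 27.0000]; [27.0000, 6]], rhs = [120.8591, 23.8491]ᵀ  (here Σx = 27.0000, Σ(x)² = 139.0000, Σln z = 23.8491, Σx·ln z = 120.8591).
Δ = 139.0000·6 − (27.0000)² = 105.0000; k = (120.8591·6 − 27.0000·23.8491)/105.0000 = 0.77362, ln C = (139.0000·23.8491 − 27.0000·120.8591)/105.0000 = 0.49356, so C = exp(0.49356) = 1.63814.

k = 0.774, C = 1.638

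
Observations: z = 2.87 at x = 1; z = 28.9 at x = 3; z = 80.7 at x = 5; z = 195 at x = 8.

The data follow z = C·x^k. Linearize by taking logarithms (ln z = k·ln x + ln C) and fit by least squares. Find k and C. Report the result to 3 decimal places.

k = 2.038, C = 2.949

Taking logs, ln z = k·ln x + ln C, so regress ln z on ln x.
Sums: Σln x = 4.7875, Σ(ln x)² = 8.1213, Σln z = 14.0819, Σln x·ln z = 21.7271.
Normal system: [[8.1213, 4.7875]; [4.7875, 4]]·[k, ln C]ᵀ = [21.7271, 14.0819]ᵀ.
Slope k = (n·Σln x·ln z − Σln x·Σln z)/(n·Σ(ln x)² − (Σln x)²) = (4·21.7271 − 4.7875·14.0819)/9.5652 = 2.03774; ln C = (Σln z − k·Σln x)/n = 1.08156, so C = exp(1.08156) = 2.94927.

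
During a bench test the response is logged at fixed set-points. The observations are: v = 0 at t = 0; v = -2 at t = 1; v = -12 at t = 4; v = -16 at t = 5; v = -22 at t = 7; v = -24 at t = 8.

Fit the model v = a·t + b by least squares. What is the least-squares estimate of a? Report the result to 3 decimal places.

a = -3.134

Compute the Gram sums: Σt·t = 155, Σt = 25, Σ1 = 6.
Moment sums: Σt·v = -476, Σv = -76.
Δ = 155·6 − 25² = 305.
a = ((-476)·6 − 25·(-76))/305 = -956/305; b = (155·(-76) − 25·(-476))/305 = 24/61.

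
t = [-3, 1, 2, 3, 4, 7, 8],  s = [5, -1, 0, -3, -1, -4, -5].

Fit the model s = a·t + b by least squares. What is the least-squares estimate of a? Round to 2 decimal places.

AᵀA·[a, b]ᵀ = Aᵀs reads: 152·a + 22·b = -97;  22·a + 7·b = -9.
(Σt·t = 152, Σt = 22, Σ1 = 7, Σt·s = -97, Σs = -9.)
Determinant 152·7 − 22² = 580.
a = ((-97)·7 − 22·(-9))/580 = -481/580; b = (152·(-9) − 22·(-97))/580 = 383/290.

a = -0.83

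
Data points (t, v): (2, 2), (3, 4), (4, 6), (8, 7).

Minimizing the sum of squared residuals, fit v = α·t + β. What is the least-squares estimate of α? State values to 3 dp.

AᵀA·[α, β]ᵀ = Aᵀv reads: 93·α + 17·β = 96;  17·α + 4·β = 19.
(Σt·t = 93, Σt = 17, Σ1 = 4, Σt·v = 96, Σv = 19.)
Determinant 93·4 − 17² = 83.
α = (96·4 − 17·19)/83 = 61/83; β = (93·19 − 17·96)/83 = 135/83.

α = 0.735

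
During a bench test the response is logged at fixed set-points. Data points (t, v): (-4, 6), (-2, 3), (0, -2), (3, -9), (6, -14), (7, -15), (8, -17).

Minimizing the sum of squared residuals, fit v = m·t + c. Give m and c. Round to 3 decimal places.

m = -1.963, c = -1.809

Setting ∂/∂m … = 0 gives: 178·m + 18·c = -382;  18·m + 7·c = -48.
Δ = 178·7 − 18² = 922.
m = ((-382)·7 − 18·(-48))/922 = -905/461; c = (178·(-48) − 18·(-382))/922 = -834/461.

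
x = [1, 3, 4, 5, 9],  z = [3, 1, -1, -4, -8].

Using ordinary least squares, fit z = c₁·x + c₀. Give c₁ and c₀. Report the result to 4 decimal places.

From the data, Σx·x = 132, Σx = 22, Σ1 = 5.
Right-hand side: Σx·z = -90, Σz = -9.
So MᵀM·[c₁, c₀]ᵀ = Mᵀz: [[132, 22]; [22, 5]]·[c₁, c₀]ᵀ = [-90, -9]ᵀ.
Determinant 132·5 − 22² = 176.
c₁ = ((-90)·5 − 22·(-9))/176 = -63/44; c₀ = (132·(-9) − 22·(-90))/176 = 9/2.

c₁ = -1.4318, c₀ = 4.5000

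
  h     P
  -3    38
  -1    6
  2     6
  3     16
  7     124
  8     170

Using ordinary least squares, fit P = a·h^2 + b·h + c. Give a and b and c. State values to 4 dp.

a = 3.0906, b = -3.5917, c = -0.4751

Entries of AᵀA: Σh^2·h^2 = 6676, Σh^2·h = 862, Σh^2 = 136, Σh·h = 136, Σh = 16, Σ1 = 6.
For AᵀP: Σh^2·P = 17472, Σh·P = 2168, ΣP = 360.
So AᵀA·[a, b, c]ᵀ = AᵀP: [[6676, 862, 136]; [862, 136, 16]; [136, 16, 6]]·[a, b, c]ᵀ = [17472, 2168, 360]ᵀ.
Row-reducing yields a = 28492/9219, b = -33112/9219, c = -1460/3073.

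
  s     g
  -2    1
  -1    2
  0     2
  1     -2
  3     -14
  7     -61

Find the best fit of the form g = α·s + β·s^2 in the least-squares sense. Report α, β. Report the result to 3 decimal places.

α = -2.118, β = -0.938

The normal equations are: 64·α + 362·β = -475;  362·α + 2500·β = -3111.
(Σs·s = 64, Σs·s^2 = 362, Σs^2·s^2 = 2500, Σs·g = -475, Σs^2·g = -3111.)
Eliminating β: 2500·(row 1) − 362·(row 2) gives 28956·α = 2500·(-475) − 362·(-3111) = -61318, so α = -30659/14478.
Then β = ((-3111) − 362·(-30659/14478))/2500 = -13577/14478.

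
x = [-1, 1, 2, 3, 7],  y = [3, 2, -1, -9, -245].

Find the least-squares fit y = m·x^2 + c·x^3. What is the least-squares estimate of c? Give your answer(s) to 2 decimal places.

c = -0.99

Setting ∂/∂m … = 0 gives: 2500·m + 17082·c = -12085;  17082·m + 118444·c = -84287.
Eliminating c: 118444·(row 1) − 17082·(row 2) gives 4315276·m = 118444·(-12085) − 17082·(-84287) = 8394794, so m = 4197397/2157638.
Then c = ((-84287) − 17082·(4197397/2157638))/118444 = -2140765/2157638.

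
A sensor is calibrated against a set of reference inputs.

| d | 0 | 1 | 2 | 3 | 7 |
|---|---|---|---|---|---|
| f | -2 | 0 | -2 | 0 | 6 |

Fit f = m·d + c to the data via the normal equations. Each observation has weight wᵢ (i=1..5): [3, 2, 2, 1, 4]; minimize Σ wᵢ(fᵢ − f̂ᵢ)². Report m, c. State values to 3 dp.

The normal equations are: 215·m + 37·c = 160;  37·m + 12·c = 14.
(Σwᵢ·d·d = 215, Σwᵢ·d = 37, Σwᵢ·1 = 12, Σwᵢ·d·f = 160, Σwᵢ·f = 14.)
Determinant 215·12 − 37² = 1211.
m = (160·12 − 37·14)/1211 = 1402/1211; c = (215·14 − 37·160)/1211 = -2910/1211.

m = 1.158, c = -2.403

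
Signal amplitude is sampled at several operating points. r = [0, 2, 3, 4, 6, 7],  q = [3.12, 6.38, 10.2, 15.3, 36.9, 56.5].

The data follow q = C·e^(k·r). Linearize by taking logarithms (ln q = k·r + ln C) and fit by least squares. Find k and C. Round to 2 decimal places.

k = 0.42, C = 2.94

Taking logs, ln q = k·r + ln C, so regress ln q on r.
Σr = 22.0000, Σ(r)² = 114.0000, Σln q = 15.6837, Σr·ln q = 71.4739.
Equations: 114.0000·k + 22.0000·ln C = 71.4739;  22.0000·k + 6·ln C = 15.6837.
Solving (det = 200.0000): k = 0.41901, ln C = 1.07758, so C = exp(1.07758) = 2.93756.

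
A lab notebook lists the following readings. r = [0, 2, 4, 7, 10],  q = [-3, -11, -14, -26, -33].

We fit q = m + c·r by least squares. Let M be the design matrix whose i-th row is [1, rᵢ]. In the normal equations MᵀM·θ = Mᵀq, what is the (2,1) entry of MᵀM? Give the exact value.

23

Row 2 ↔ basis r, column 1 ↔ basis 1, so (MᵀM)_{2,1} = Σᵢ r = (0)·(1) + (2)·(1) + (4)·(1) + (7)·(1) + (10)·(1) = 23.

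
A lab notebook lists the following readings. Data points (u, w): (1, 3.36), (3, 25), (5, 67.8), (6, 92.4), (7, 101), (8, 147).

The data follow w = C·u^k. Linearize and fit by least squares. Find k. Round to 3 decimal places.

Let Y = ln w. Fitting Y = k·ln u + ln C by least squares:
Σln u = 8.5252, Σ(ln u)² = 15.1183, Σln w = 22.7791, Σln u·ln w = 37.7902.
Equations: 15.1183·k + 8.5252·ln C = 37.7902;  8.5252·k + 6·ln C = 22.7791.
Δ = 15.1183·6 − (8.5252)² = 18.0313; k = (37.7902·6 − 8.5252·22.7791)/18.0313 = 1.80499, ln C = (15.1183·22.7791 − 8.5252·37.7902)/18.0313 = 1.23188.

k = 1.805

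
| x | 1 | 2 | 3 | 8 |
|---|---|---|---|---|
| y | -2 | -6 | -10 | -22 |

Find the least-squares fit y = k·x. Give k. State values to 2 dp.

k = -2.82

AᵀA·[k]ᵀ = Aᵀy reads: 78·k = -220.
(Σx·x = 78, Σx·y = -220.)
k = (-220)/78 = -2.82051.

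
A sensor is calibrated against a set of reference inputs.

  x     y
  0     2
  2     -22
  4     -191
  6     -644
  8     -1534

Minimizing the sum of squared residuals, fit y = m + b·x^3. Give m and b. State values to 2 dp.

Normal-equation sums: Σ1 = 5, Σx^3 = 800, Σx^3·x^3 = 312960.
For Mᵀy: Σy = -2389, Σx^3·y = -936912.
So MᵀM·[m, b]ᵀ = Mᵀy: [[5, 800]; [800, 312960]]·[m, b]ᵀ = [-2389, -936912]ᵀ.
Determinant 5·312960 − 800² = 924800.
m = ((-2389)·312960 − 800·(-936912))/924800 = 2919/1445; b = (5·(-936912) − 800·(-2389))/924800 = -34667/11560.

m = 2.02, b = -3.00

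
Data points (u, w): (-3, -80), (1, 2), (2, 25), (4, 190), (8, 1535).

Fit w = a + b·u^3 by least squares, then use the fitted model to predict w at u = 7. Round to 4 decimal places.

The normal equations are: 5·a + 558·b = 1672;  558·a + 267034·b = 800442.
det = 5·267034 − 558² = 1023806.
a = (1672·267034 − 558·800442)/1023806 = -382/2359; b = (5·800442 − 558·1672)/1023806 = 219231/73129.
At u = 7: ŵ = (-382/2359)·(1) + (219231/73129)·(343) = 75184391/73129.

ŵ = 1028.1064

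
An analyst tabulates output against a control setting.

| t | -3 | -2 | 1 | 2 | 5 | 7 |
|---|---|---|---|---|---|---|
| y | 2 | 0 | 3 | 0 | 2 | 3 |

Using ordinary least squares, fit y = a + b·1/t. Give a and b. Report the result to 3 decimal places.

With design matrix X, XᵀX = [[6, 106/105]; [106/105, 36857/22050]] and Xᵀy = [10, 332/105]ᵀ.
det = 6·(36857/22050) − (106/105)² = 19867/2205.
a = (10·(36857/22050) − (106/105)·(332/105))/(19867/2205) = 149093/99335; b = (6·(332/105) − (106/105)·10)/(19867/2205) = 19572/19867.

a = 1.501, b = 0.985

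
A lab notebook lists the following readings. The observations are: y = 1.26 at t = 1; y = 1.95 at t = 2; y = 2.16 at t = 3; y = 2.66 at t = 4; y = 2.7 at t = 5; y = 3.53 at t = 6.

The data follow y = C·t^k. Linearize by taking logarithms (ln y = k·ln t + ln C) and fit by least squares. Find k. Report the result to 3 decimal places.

Let Y = ln y. Fitting Y = k·ln t + ln C by least squares:
Σln t = 6.5793, Σ(ln t)² = 9.4099, Σln y = 4.9019, Σln t·ln y = 6.5237.
Equations: 9.4099·k + 6.5793·ln C = 6.5237;  6.5793·k + 6·ln C = 4.9019.
Slope k = (n·Σln t·ln y − Σln t·Σln y)/(n·Σ(ln t)² − (Σln t)²) = (6·6.5237 − 6.5793·4.9019)/13.1729 = 0.52315; ln C = (Σln y − k·Σln t)/n = 0.24334.

k = 0.523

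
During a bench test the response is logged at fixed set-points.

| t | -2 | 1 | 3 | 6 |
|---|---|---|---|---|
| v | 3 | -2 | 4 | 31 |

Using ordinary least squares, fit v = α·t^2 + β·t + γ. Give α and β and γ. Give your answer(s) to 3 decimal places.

α = 1.067, β = -0.796, γ = -2.741

Normal-equation sums: Σt^2·t^2 = 1394, Σt^2·t = 236, Σt^2 = 50, Σt·t = 50, Σt = 8, Σ1 = 4.
Right-hand side: Σt^2·v = 1162, Σt·v = 190, Σv = 36.
Normal equations: [[1394, 236, 50]; [236, 50, 8]; [50, 8, 4]]·[α, β, γ]ᵀ = [1162, 190, 36]ᵀ.
Row-reducing yields α = 16/15, β = -203/255, γ = -233/85.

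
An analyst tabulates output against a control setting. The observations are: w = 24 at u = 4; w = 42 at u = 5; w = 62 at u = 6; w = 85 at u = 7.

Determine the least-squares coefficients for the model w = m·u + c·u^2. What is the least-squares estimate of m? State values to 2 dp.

Setting ∂/∂m … = 0 gives: 126·m + 748·c = 1273;  748·m + 4578·c = 7831.
(Σu·u = 126, Σu·u^2 = 748, Σu^2·u^2 = 4578, Σu·w = 1273, Σu^2·w = 7831.)
det = 126·4578 − 748² = 17324.
m = (1273·4578 − 748·7831)/17324 = -14897/8662; c = (126·7831 − 748·1273)/17324 = 17251/8662.

m = -1.72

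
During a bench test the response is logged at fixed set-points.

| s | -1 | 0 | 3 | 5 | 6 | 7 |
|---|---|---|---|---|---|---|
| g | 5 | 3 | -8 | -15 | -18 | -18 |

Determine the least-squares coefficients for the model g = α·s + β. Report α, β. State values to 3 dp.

α = -3.150, β = 2.000

Normal-equation sums: Σs·s = 120, Σs = 20, Σ1 = 6.
Right-hand side: Σs·g = -338, Σg = -51.
XᵀX·[α, β]ᵀ = Xᵀg becomes [[120, 20]; [20, 6]]·[α, β]ᵀ = [-338, -51]ᵀ.
Eliminating β: 6·(row 1) − 20·(row 2) gives 320·α = 6·(-338) − 20·(-51) = -1008, so α = -63/20.
Then β = ((-51) − 20·(-63/20))/6 = 2.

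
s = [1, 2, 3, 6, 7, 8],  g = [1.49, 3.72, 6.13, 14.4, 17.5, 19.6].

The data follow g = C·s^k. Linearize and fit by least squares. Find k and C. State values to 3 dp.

k = 1.245, C = 1.532

With ln gᵢ as the transformed response and ln sᵢ as the regressor:
AᵀA = [[13.0084, 7.6089]; [7.6089, 6]], rhs = [19.4387, 12.0307]ᵀ  (here Σln s = 7.6089, Σ(ln s)² = 13.0084, Σln g = 12.0307, Σln s·ln g = 19.4387).
Δ = 13.0084·6 − (7.6089)² = 20.1558; k = (19.4387·6 − 7.6089·12.0307)/20.1558 = 1.24492, ln C = (13.0084·12.0307 − 7.6089·19.4387)/20.1558 = 0.42637, so C = exp(0.42637) = 1.53169.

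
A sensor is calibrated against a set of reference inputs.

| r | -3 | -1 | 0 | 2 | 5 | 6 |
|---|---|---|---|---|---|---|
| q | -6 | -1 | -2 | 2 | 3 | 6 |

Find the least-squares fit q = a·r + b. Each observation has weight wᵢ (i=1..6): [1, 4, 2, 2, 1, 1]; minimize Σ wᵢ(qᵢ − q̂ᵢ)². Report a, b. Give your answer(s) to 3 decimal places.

a = 1.073, b = -0.871

Setting ∂/∂a … = 0 gives: 82·a + 8·b = 81;  8·a + 11·b = -1.
Determinant 82·11 − 8² = 838.
a = (81·11 − 8·(-1))/838 = 899/838; b = (82·(-1) − 8·81)/838 = -365/419.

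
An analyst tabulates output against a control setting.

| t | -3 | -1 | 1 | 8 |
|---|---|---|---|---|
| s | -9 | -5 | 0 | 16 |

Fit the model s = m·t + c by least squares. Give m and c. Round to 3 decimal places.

m = 2.291, c = -2.364

From the data, Σt·t = 75, Σt = 5, Σ1 = 4.
For Xᵀs: Σt·s = 160, Σs = 2.
Normal equations: [[75, 5]; [5, 4]]·[m, c]ᵀ = [160, 2]ᵀ.
det = 75·4 − 5² = 275.
m = (160·4 − 5·2)/275 = 126/55; c = (75·2 − 5·160)/275 = -26/11.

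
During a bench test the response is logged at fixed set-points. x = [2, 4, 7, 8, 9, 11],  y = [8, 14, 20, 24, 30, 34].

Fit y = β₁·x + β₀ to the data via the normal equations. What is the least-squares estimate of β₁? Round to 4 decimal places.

With design matrix M, MᵀM = [[335, 41]; [41, 6]] and Mᵀy = [1048, 130]ᵀ.
Δ = 335·6 − 41² = 329.
β₁ = (1048·6 − 41·130)/329 = 958/329; β₀ = (335·130 − 41·1048)/329 = 582/329.

β₁ = 2.9119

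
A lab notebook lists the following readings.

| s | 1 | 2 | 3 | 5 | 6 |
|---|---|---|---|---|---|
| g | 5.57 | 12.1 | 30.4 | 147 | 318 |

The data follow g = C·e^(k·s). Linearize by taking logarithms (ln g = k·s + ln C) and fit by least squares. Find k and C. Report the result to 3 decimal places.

k = 0.813, C = 2.485

Taking logs, ln g = k·s + ln C, so regress ln g on s.
Σs = 17.0000, Σ(s)² = 75.0000, Σln g = 18.3775, Σs·ln g = 76.4716.
Equations: 75.0000·k + 17.0000·ln C = 76.4716;  17.0000·k + 5·ln C = 18.3775.
Solving (det = 86.0000): k = 0.81326, ln C = 0.91043, so C = exp(0.91043) = 2.48540.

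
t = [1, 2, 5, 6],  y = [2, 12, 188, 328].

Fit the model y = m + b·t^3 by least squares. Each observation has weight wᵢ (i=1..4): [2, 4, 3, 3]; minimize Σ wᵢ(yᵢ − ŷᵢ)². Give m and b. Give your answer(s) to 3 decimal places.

m = -0.200, b = 1.516

The normal equations are: 12·m + 1057·b = 1600;  1057·m + 187101·b = 283432.
(Σwᵢ·1 = 12, Σwᵢ·t^3 = 1057, Σwᵢ·t^3·t^3 = 187101, Σwᵢ·y = 1600, Σwᵢ·t^3·y = 283432.)
Δ = 12·187101 − 1057² = 1127963.
m = (1600·187101 − 1057·283432)/1127963 = -226024/1127963; b = (12·283432 − 1057·1600)/1127963 = 1709984/1127963.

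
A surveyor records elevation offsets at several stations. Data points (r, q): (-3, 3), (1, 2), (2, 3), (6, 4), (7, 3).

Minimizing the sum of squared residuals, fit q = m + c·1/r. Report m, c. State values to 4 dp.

m = 3.2527, c = -0.8560

Normal-equation sums: Σ1 = 5, Σ1/r = 31/21, Σ1/r·1/r = 1243/882.
For Aᵀq: Σq = 15, Σ1/r·q = 151/42.
AᵀA·[m, c]ᵀ = Aᵀq becomes [[5, 31/21]; [31/21, 1243/882]]·[m, c]ᵀ = [15, 151/42]ᵀ.
Eliminating c: (1243/882)·(row 1) − (31/21)·(row 2) gives (477/98)·m = (1243/882)·15 − (31/21)·(151/42) = 6982/441, so m = 13964/4293.
Then c = ((151/42) − (31/21)·(13964/4293))/(1243/882) = -1225/1431.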